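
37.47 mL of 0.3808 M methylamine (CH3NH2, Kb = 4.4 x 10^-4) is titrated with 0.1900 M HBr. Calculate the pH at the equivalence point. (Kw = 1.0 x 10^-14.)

n(CH3NH2) = 0.3808 x 0.03747 = 0.01427 mol; V(HBr) at equivalence = 0.01427/0.1900 = 0.07510 L.
At equivalence the base is fully converted to CH3NH3+; total volume = 0.1126 L, so [CH3NH3+] = 0.01427/0.1126 = 0.1268 M.
Ka(CH3NH3+) = Kw/Kb = 1.0e-14 / 4.4 x 10^-4 = 2.27e-11.
[H^+] = sqrt(Ka x [CH3NH3+]) = sqrt(2.27e-11 x 0.1268) = 1.70e-6 M.
pH = -log(1.70e-6) = 5.77.

5.77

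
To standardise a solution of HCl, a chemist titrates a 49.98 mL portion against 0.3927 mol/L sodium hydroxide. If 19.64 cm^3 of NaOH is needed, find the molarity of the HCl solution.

0.154 M

n(NaOH) delivered = 0.3927 x 0.01964 = 0.007713 mol.
For a 1:1 reaction, n(HCl) = 0.007713 mol.
[HCl] = 0.007713 mol / 0.04998 L = 0.154 M.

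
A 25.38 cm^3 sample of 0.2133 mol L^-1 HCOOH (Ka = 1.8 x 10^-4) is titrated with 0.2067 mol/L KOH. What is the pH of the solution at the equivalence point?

n(HCOOH) = 0.2133 x 0.02538 = 0.005414 mol; V(KOH) at equivalence = 0.005414/0.2067 = 0.02619 L.
At equivalence all the acid is converted to HCOO-; total volume = 0.02538 + 0.02619 = 0.05157 L, so [HCOO-] = 0.005414/0.05157 = 0.1050 M.
Kb = Kw/Ka = 1.0e-14 / 1.8 x 10^-4 = 5.56e-11.
[OH^-] = sqrt(Kb x [HCOO-]) = sqrt(5.56e-11 x 0.1050) = 2.41e-6 M.
pOH = 5.62, so pH = 14.00 - 5.62 = 8.38.

8.38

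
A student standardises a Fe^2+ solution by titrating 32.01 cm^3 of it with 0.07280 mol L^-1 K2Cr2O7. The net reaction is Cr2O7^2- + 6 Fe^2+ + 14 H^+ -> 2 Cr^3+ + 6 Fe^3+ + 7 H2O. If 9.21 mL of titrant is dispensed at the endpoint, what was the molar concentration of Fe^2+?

n(K2Cr2O7) = 0.07280 x 0.009210 = 0.0006705 mol.
From the balanced equation, 1 mol K2Cr2O7 reacts with 6 mol Fe^2+, so n(Fe^2+) = 0.0006705 x 6/1 = 0.004023 mol.
[Fe^2+] = 0.004023 / 0.03201 L = 0.126 M.

0.126 M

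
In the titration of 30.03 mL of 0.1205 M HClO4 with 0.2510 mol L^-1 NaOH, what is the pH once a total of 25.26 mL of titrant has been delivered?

n(acid) = 0.1205 x 0.03003 = 0.003619 mol; n(NaOH) added = 0.2510 x 0.02526 = 0.006340 mol.
Base is in excess by 0.006340 - 0.003619 = 0.002722 mol in a total volume of 0.05529 L.
[OH^-] = 0.002722/0.05529 = 0.04922 M, so pOH = 1.31 and pH = 14.00 - 1.31 = 12.69.

12.69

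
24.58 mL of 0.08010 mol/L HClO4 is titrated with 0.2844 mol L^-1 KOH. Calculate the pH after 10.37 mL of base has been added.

12.45

n(acid) = 0.08010 x 0.02458 = 0.001969 mol; n(KOH) added = 0.2844 x 0.01037 = 0.002949 mol.
Base is in excess by 0.002949 - 0.001969 = 0.0009804 mol in a total volume of 0.03495 L.
[OH^-] = 0.0009804/0.03495 = 0.02805 M, so pOH = 1.55 and pH = 14.00 - 1.55 = 12.45.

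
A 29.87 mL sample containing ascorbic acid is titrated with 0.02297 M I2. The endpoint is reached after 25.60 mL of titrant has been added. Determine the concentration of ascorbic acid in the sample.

0.0197 M

n(I2) = 0.02297 x 0.02560 = 0.0005880 mol.
From the balanced equation, 1 mol I2 reacts with 1 mol ascorbic acid, so n(ascorbic acid) = 0.0005880 x 1/1 = 0.0005880 mol.
[ascorbic acid] = 0.0005880 / 0.02987 L = 0.0197 M.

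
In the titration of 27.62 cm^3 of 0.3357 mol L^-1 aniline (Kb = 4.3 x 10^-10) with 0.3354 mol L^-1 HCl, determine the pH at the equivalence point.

n(C6H5NH2) = 0.3357 x 0.02762 = 0.009272 mol; V(HCl) at equivalence = 0.009272/0.3354 = 0.02764 L.
At equivalence the base is fully converted to C6H5NH3+; total volume = 0.05526 L, so [C6H5NH3+] = 0.009272/0.05526 = 0.1678 M.
Ka(C6H5NH3+) = Kw/Kb = 1.0e-14 / 4.3 x 10^-10 = 2.33e-5.
[H^+] = sqrt(Ka x [C6H5NH3+]) = sqrt(2.33e-5 x 0.1678) = 0.00198 M.
pH = -log(0.00198) = 2.70.

2.70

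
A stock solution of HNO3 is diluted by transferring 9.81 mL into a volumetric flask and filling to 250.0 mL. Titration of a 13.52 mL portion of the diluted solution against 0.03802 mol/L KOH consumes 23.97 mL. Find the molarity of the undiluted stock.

n(KOH) = 0.03802 x 0.02397 = 0.0009113 mol.
n(HNO3) in the aliquot = 0.0009113 mol.
[diluted HNO3] = 0.0009113 / 0.01352 = 0.06741 M.
Dilution factor = 250.0/9.810 = 25.48, so [stock] = 0.06741 x 25.48 = 1.72 M.

1.72 M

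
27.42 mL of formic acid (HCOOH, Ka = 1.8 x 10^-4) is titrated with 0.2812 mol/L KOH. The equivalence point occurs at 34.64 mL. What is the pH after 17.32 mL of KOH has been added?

3.74

17.32 mL is exactly half the equivalence volume (34.64/2), i.e. the half-equivalence point.
There, n(HA) = n(A^-), so pH = pKa = -log(1.8 x 10^-4) = 3.74.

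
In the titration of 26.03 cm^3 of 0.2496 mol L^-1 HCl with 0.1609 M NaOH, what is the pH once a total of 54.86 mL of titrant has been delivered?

n(acid) = 0.2496 x 0.02603 = 0.006497 mol; n(NaOH) added = 0.1609 x 0.05486 = 0.008827 mol.
Base is in excess by 0.008827 - 0.006497 = 0.002330 mol in a total volume of 0.08089 L.
[OH^-] = 0.002330/0.08089 = 0.02880 M, so pOH = 1.54 and pH = 14.00 - 1.54 = 12.46.

12.46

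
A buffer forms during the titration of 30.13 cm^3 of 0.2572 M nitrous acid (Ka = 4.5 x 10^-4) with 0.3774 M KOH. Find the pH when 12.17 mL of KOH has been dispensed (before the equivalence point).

Initial n(HNO2) = 0.2572 x 0.03013 = 0.007749 mol.
n(KOH) added = 0.3774 x 0.01217 = 0.004593 mol, converting that many moles of HNO2 to NO2-.
Remaining n(HNO2) = 0.003156 mol; n(NO2-) = 0.004593 mol.
By Henderson-Hasselbalch, pH = pKa + log([A^-]/[HA]) = 3.35 + log(0.004593/0.003156) = 3.35 + (+0.16) = 3.51.

3.51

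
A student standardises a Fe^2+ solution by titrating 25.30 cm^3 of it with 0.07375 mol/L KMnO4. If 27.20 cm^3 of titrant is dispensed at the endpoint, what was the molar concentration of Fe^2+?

n(KMnO4) = 0.07375 x 0.02720 = 0.002006 mol.
From the balanced equation, 1 mol KMnO4 reacts with 5 mol Fe^2+, so n(Fe^2+) = 0.002006 x 5/1 = 0.01003 mol.
[Fe^2+] = 0.01003 / 0.02530 L = 0.396 M.

0.396 M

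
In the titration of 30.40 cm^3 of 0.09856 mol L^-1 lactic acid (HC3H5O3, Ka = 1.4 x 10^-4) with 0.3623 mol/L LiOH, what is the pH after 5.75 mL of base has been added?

Initial n(HC3H5O3) = 0.09856 x 0.03040 = 0.002996 mol.
n(LiOH) added = 0.3623 x 0.005750 = 0.002083 mol, converting that many moles of HC3H5O3 to C3H5O3-.
Remaining n(HC3H5O3) = 0.0009130 mol; n(C3H5O3-) = 0.002083 mol.
By Henderson-Hasselbalch, pH = pKa + log([A^-]/[HA]) = 3.85 + log(0.002083/0.0009130) = 3.85 + (+0.36) = 4.21.

4.21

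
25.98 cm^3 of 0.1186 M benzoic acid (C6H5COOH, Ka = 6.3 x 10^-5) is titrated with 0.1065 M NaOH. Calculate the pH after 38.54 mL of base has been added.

n(acid) = 0.1186 x 0.02598 = 0.003081 mol; n(NaOH) added = 0.1065 x 0.03854 = 0.004105 mol.
Base is in excess by 0.004105 - 0.003081 = 0.001023 mol in a total volume of 0.06452 L.
[OH^-] = 0.001023/0.06452 = 0.01586 M, so pOH = 1.80 and pH = 14.00 - 1.80 = 12.20.

12.20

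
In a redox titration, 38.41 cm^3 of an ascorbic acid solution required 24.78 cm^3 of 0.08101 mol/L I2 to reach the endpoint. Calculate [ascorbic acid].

0.0523 M

n(I2) = 0.08101 x 0.02478 = 0.002007 mol.
From the balanced equation, 1 mol I2 reacts with 1 mol ascorbic acid, so n(ascorbic acid) = 0.002007 x 1/1 = 0.002007 mol.
[ascorbic acid] = 0.002007 / 0.03841 L = 0.0523 M.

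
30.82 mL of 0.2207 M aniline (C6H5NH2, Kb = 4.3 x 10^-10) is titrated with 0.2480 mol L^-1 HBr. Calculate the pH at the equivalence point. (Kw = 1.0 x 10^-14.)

2.78

n(C6H5NH2) = 0.2207 x 0.03082 = 0.006802 mol; V(HBr) at equivalence = 0.006802/0.2480 = 0.02743 L.
At equivalence the base is fully converted to C6H5NH3+; total volume = 0.05825 L, so [C6H5NH3+] = 0.006802/0.05825 = 0.1168 M.
Ka(C6H5NH3+) = Kw/Kb = 1.0e-14 / 4.3 x 10^-10 = 2.33e-5.
[H^+] = sqrt(Ka x [C6H5NH3+]) = sqrt(2.33e-5 x 0.1168) = 0.00165 M.
pH = -log(0.00165) = 2.78.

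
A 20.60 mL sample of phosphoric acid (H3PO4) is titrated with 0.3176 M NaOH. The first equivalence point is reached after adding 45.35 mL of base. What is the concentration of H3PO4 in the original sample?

n(NaOH) = 0.3176 x 0.04535 = 0.01440 mol.
At the first equivalence point, 1 mol OH^- react per mol H3PO4, so n(H3PO4) = 0.01440 / 1 = 0.01440 mol.
[H3PO4] = 0.01440 / 0.02060 L = 0.699 M.

0.699 M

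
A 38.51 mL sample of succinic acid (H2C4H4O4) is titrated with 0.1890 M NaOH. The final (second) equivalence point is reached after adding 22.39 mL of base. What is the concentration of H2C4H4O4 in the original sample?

n(NaOH) = 0.1890 x 0.02239 = 0.004232 mol.
At the final (second) equivalence point, 2 mol OH^- react per mol H2C4H4O4, so n(H2C4H4O4) = 0.004232 / 2 = 0.002116 mol.
[H2C4H4O4] = 0.002116 / 0.03851 L = 0.0549 M.

0.0549 M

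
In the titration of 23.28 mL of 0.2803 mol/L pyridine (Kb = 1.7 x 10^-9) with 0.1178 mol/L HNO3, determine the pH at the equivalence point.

3.16

n(C5H5N) = 0.2803 x 0.02328 = 0.006525 mol; V(HNO3) at equivalence = 0.006525/0.1178 = 0.05539 L.
At equivalence the base is fully converted to C5H5NH+; total volume = 0.07867 L, so [C5H5NH+] = 0.006525/0.07867 = 0.08294 M.
Ka(C5H5NH+) = Kw/Kb = 1.0e-14 / 1.7 x 10^-9 = 5.88e-6.
[H^+] = sqrt(Ka x [C5H5NH+]) = sqrt(5.88e-6 x 0.08294) = 0.000698 M.
pH = -log(0.000698) = 3.16.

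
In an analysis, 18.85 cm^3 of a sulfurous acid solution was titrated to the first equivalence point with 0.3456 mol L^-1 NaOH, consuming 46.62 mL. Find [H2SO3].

0.855 M

n(NaOH) = 0.3456 x 0.04662 = 0.01611 mol.
At the first equivalence point, 1 mol OH^- react per mol H2SO3, so n(H2SO3) = 0.01611 / 1 = 0.01611 mol.
[H2SO3] = 0.01611 / 0.01885 L = 0.855 M.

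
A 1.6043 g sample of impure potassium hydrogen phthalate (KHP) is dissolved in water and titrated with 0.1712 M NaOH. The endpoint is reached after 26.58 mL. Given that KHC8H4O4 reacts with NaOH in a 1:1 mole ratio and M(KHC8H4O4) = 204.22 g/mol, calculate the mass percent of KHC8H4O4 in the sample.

n(NaOH) = 0.1712 x 0.02658 = 0.004550 mol.
n(KHC8H4O4) = 0.004550 / 1 = 0.004550 mol.
mass of KHC8H4O4 = 0.004550 x 204.22 = 0.9293 g.
% purity = 0.9293 / 1.6043 x 100 = 57.9%.

57.9%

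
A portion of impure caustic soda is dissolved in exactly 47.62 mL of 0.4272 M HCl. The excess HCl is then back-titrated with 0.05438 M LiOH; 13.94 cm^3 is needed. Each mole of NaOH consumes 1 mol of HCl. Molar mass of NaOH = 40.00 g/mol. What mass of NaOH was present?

Total n(HCl) added = 0.4272 x 0.04762 = 0.02034 mol.
n(LiOH) used = 0.05438 x 0.01394 = 0.0007581 mol, which equals the excess n(HCl).
So n(HCl) consumed by the sample = 0.02034 - 0.0007581 = 0.01959 mol.
n(NaOH) = 0.01959 / 1 = 0.01959 mol.
mass = 0.01959 mol x 40.00 g/mol = 0.783 g.

0.783 g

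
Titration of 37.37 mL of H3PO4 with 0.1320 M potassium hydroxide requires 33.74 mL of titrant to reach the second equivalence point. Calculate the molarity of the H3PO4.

n(KOH) = 0.1320 x 0.03374 = 0.004454 mol.
At the second equivalence point, 2 mol OH^- react per mol H3PO4, so n(H3PO4) = 0.004454 / 2 = 0.002227 mol.
[H3PO4] = 0.002227 / 0.03737 L = 0.0596 M.

0.0596 M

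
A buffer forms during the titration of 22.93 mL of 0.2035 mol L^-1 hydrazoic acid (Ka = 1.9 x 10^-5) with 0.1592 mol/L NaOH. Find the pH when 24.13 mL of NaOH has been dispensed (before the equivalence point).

5.39

Initial n(HN3) = 0.2035 x 0.02293 = 0.004666 mol.
n(NaOH) added = 0.1592 x 0.02413 = 0.003841 mol, converting that many moles of HN3 to N3-.
Remaining n(HN3) = 0.0008248 mol; n(N3-) = 0.003841 mol.
By Henderson-Hasselbalch, pH = pKa + log([A^-]/[HA]) = 4.72 + log(0.003841/0.0008248) = 4.72 + (+0.67) = 5.39.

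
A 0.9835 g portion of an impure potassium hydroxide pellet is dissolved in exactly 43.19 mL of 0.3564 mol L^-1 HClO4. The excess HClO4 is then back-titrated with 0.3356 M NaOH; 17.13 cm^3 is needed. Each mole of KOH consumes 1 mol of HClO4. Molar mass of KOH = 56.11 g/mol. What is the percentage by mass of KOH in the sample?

55.0%

Total n(HClO4) added = 0.3564 x 0.04319 = 0.01539 mol.
n(NaOH) used = 0.3356 x 0.01713 = 0.005749 mol, which equals the excess n(HClO4).
So n(HClO4) consumed by the sample = 0.01539 - 0.005749 = 0.009644 mol.
n(KOH) = 0.009644 / 1 = 0.009644 mol.
mass KOH = 0.009644 x 56.11 = 0.5411 g, so %KOH = 0.5411/0.9835 x 100 = 55.0%.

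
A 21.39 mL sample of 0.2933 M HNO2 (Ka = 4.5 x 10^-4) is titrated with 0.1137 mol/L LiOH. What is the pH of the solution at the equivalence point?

n(HNO2) = 0.2933 x 0.02139 = 0.006274 mol; V(LiOH) at equivalence = 0.006274/0.1137 = 0.05518 L.
At equivalence all the acid is converted to NO2-; total volume = 0.02139 + 0.05518 = 0.07657 L, so [NO2-] = 0.006274/0.07657 = 0.08194 M.
Kb = Kw/Ka = 1.0e-14 / 4.5 x 10^-4 = 2.22e-11.
[OH^-] = sqrt(Kb x [NO2-]) = sqrt(2.22e-11 x 0.08194) = 1.35e-6 M.
pOH = 5.87, so pH = 14.00 - 5.87 = 8.13.

8.13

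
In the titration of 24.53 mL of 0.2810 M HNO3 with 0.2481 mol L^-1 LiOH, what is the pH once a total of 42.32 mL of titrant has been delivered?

n(acid) = 0.2810 x 0.02453 = 0.006893 mol; n(LiOH) added = 0.2481 x 0.04232 = 0.01050 mol.
Base is in excess by 0.01050 - 0.006893 = 0.003607 mol in a total volume of 0.06685 L.
[OH^-] = 0.003607/0.06685 = 0.05395 M, so pOH = 1.27 and pH = 14.00 - 1.27 = 12.73.

12.73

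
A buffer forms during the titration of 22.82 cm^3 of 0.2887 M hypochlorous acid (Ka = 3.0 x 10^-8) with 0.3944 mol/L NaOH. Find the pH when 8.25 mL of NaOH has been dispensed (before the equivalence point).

7.51

Initial n(HClO) = 0.2887 x 0.02282 = 0.006588 mol.
n(NaOH) added = 0.3944 x 0.008250 = 0.003254 mol, converting that many moles of HClO to ClO-.
Remaining n(HClO) = 0.003334 mol; n(ClO-) = 0.003254 mol.
By Henderson-Hasselbalch, pH = pKa + log([A^-]/[HA]) = 7.52 + log(0.003254/0.003334) = 7.52 + (-0.01) = 7.51.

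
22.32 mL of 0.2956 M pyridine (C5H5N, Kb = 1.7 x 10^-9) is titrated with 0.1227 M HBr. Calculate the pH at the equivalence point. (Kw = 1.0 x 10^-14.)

n(C5H5N) = 0.2956 x 0.02232 = 0.006598 mol; V(HBr) at equivalence = 0.006598/0.1227 = 0.05377 L.
At equivalence the base is fully converted to C5H5NH+; total volume = 0.07609 L, so [C5H5NH+] = 0.006598/0.07609 = 0.08671 M.
Ka(C5H5NH+) = Kw/Kb = 1.0e-14 / 1.7 x 10^-9 = 5.88e-6.
[H^+] = sqrt(Ka x [C5H5NH+]) = sqrt(5.88e-6 x 0.08671) = 0.000714 M.
pH = -log(0.000714) = 3.15.

3.15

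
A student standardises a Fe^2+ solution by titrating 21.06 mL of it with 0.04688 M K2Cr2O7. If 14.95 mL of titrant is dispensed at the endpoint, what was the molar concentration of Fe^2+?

n(K2Cr2O7) = 0.04688 x 0.01495 = 0.0007009 mol.
From the balanced equation, 1 mol K2Cr2O7 reacts with 6 mol Fe^2+, so n(Fe^2+) = 0.0007009 x 6/1 = 0.004205 mol.
[Fe^2+] = 0.004205 / 0.02106 L = 0.200 M.

0.200 M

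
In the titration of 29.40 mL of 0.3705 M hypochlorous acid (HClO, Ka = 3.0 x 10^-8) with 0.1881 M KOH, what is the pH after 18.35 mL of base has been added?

7.19

Initial n(HClO) = 0.3705 x 0.02940 = 0.01089 mol.
n(KOH) added = 0.1881 x 0.01835 = 0.003452 mol, converting that many moles of HClO to ClO-.
Remaining n(HClO) = 0.007441 mol; n(ClO-) = 0.003452 mol.
By Henderson-Hasselbalch, pH = pKa + log([A^-]/[HA]) = 7.52 + log(0.003452/0.007441) = 7.52 + (-0.33) = 7.19.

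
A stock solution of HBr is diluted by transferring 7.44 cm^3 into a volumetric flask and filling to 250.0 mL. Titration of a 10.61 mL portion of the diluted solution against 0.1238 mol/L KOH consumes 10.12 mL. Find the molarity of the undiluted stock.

n(KOH) = 0.1238 x 0.01012 = 0.001253 mol.
n(HBr) in the aliquot = 0.001253 mol.
[diluted HBr] = 0.001253 / 0.01061 = 0.1181 M.
Dilution factor = 250.0/7.440 = 33.60, so [stock] = 0.1181 x 33.60 = 3.97 M.

3.97 M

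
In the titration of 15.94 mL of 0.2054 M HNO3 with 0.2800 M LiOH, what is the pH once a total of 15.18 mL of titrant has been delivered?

12.50

n(acid) = 0.2054 x 0.01594 = 0.003274 mol; n(LiOH) added = 0.2800 x 0.01518 = 0.004250 mol.
Base is in excess by 0.004250 - 0.003274 = 0.0009763 mol in a total volume of 0.03112 L.
[OH^-] = 0.0009763/0.03112 = 0.03137 M, so pOH = 1.50 and pH = 14.00 - 1.50 = 12.50.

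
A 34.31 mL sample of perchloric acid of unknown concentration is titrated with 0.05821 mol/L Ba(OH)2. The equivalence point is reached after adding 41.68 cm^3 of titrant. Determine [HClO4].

n(Ba(OH)2) delivered = 0.05821 x 0.04168 = 0.002426 mol.
The reaction is 2 HClO4 + 1 Ba(OH)2, so n(HClO4) = 0.002426 x 2/1 = 0.004852 mol.
[HClO4] = 0.004852 mol / 0.03431 L = 0.141 M.

0.141 M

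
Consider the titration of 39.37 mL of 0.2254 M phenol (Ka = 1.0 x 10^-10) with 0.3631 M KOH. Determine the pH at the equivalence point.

n(C6H5OH) = 0.2254 x 0.03937 = 0.008874 mol; V(KOH) at equivalence = 0.008874/0.3631 = 0.02444 L.
At equivalence all the acid is converted to C6H5O-; total volume = 0.03937 + 0.02444 = 0.06381 L, so [C6H5O-] = 0.008874/0.06381 = 0.1391 M.
Kb = Kw/Ka = 1.0e-14 / 1.0 x 10^-10 = 0.000100.
[OH^-] = sqrt(Kb x [C6H5O-]) = sqrt(0.000100 x 0.1391) = 0.00373 M.
pOH = 2.43, so pH = 14.00 - 2.43 = 11.57.

11.57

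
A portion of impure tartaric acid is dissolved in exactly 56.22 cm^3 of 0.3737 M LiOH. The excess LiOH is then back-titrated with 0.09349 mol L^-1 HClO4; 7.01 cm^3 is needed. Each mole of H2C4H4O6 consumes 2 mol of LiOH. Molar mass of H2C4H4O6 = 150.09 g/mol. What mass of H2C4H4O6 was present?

Total n(LiOH) added = 0.3737 x 0.05622 = 0.02101 mol.
n(HClO4) used = 0.09349 x 0.007010 = 0.0006554 mol, which equals the excess n(LiOH).
So n(LiOH) consumed by the sample = 0.02101 - 0.0006554 = 0.02035 mol.
n(H2C4H4O6) = 0.02035 / 2 = 0.01018 mol.
mass = 0.01018 mol x 150.09 g/mol = 1.53 g.

1.53 g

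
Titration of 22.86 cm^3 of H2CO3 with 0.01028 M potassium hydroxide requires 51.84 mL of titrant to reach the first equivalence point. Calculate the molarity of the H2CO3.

n(KOH) = 0.01028 x 0.05184 = 0.0005329 mol.
At the first equivalence point, 1 mol OH^- react per mol H2CO3, so n(H2CO3) = 0.0005329 / 1 = 0.0005329 mol.
[H2CO3] = 0.0005329 / 0.02286 L = 0.0233 M.

0.0233 M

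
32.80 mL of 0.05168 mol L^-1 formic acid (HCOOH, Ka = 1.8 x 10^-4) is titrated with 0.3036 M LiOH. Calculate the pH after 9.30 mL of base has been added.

n(acid) = 0.05168 x 0.03280 = 0.001695 mol; n(LiOH) added = 0.3036 x 0.009300 = 0.002823 mol.
Base is in excess by 0.002823 - 0.001695 = 0.001128 mol in a total volume of 0.04210 L.
[OH^-] = 0.001128/0.04210 = 0.02680 M, so pOH = 1.57 and pH = 14.00 - 1.57 = 12.43.

12.43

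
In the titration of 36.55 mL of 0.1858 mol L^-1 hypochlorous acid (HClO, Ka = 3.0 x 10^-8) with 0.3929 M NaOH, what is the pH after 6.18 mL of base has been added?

Initial n(HClO) = 0.1858 x 0.03655 = 0.006791 mol.
n(NaOH) added = 0.3929 x 0.006180 = 0.002428 mol, converting that many moles of HClO to ClO-.
Remaining n(HClO) = 0.004363 mol; n(ClO-) = 0.002428 mol.
By Henderson-Hasselbalch, pH = pKa + log([A^-]/[HA]) = 7.52 + log(0.002428/0.004363) = 7.52 + (-0.25) = 7.27.

7.27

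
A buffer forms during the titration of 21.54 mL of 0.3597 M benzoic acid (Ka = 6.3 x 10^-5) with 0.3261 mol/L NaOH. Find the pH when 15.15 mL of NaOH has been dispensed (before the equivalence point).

4.45

Initial n(C6H5COOH) = 0.3597 x 0.02154 = 0.007748 mol.
n(NaOH) added = 0.3261 x 0.01515 = 0.004940 mol, converting that many moles of C6H5COOH to C6H5COO-.
Remaining n(C6H5COOH) = 0.002808 mol; n(C6H5COO-) = 0.004940 mol.
By Henderson-Hasselbalch, pH = pKa + log([A^-]/[HA]) = 4.20 + log(0.004940/0.002808) = 4.20 + (+0.25) = 4.45.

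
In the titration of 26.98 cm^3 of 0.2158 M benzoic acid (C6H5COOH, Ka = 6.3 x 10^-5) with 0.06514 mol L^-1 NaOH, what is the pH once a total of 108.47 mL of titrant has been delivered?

11.96

n(acid) = 0.2158 x 0.02698 = 0.005822 mol; n(NaOH) added = 0.06514 x 0.1085 = 0.007066 mol.
Base is in excess by 0.007066 - 0.005822 = 0.001243 mol in a total volume of 0.1354 L.
[OH^-] = 0.001243/0.1354 = 0.009180 M, so pOH = 2.04 and pH = 14.00 - 2.04 = 11.96.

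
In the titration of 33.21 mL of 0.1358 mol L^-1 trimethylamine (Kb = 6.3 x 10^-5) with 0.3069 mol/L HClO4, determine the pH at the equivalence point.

5.41

n((CH3)3N) = 0.1358 x 0.03321 = 0.004510 mol; V(HClO4) at equivalence = 0.004510/0.3069 = 0.01470 L.
At equivalence the base is fully converted to (CH3)3NH+; total volume = 0.04791 L, so [(CH3)3NH+] = 0.004510/0.04791 = 0.09414 M.
Ka((CH3)3NH+) = Kw/Kb = 1.0e-14 / 6.3 x 10^-5 = 1.59e-10.
[H^+] = sqrt(Ka x [(CH3)3NH+]) = sqrt(1.59e-10 x 0.09414) = 3.87e-6 M.
pH = -log(3.87e-6) = 5.41.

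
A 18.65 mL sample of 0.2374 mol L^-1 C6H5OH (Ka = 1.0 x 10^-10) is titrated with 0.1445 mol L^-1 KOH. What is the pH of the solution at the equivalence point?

n(C6H5OH) = 0.2374 x 0.01865 = 0.004428 mol; V(KOH) at equivalence = 0.004428/0.1445 = 0.03064 L.
At equivalence all the acid is converted to C6H5O-; total volume = 0.01865 + 0.03064 = 0.04929 L, so [C6H5O-] = 0.004428/0.04929 = 0.08983 M.
Kb = Kw/Ka = 1.0e-14 / 1.0 x 10^-10 = 0.000100.
[OH^-] = sqrt(Kb x [C6H5O-]) = sqrt(0.000100 x 0.08983) = 0.00300 M.
pOH = 2.52, so pH = 14.00 - 2.52 = 11.48.

11.48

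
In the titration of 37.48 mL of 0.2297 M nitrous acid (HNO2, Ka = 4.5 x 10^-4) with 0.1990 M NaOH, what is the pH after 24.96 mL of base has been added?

3.48

Initial n(HNO2) = 0.2297 x 0.03748 = 0.008609 mol.
n(NaOH) added = 0.1990 x 0.02496 = 0.004967 mol, converting that many moles of HNO2 to NO2-.
Remaining n(HNO2) = 0.003642 mol; n(NO2-) = 0.004967 mol.
By Henderson-Hasselbalch, pH = pKa + log([A^-]/[HA]) = 3.35 + log(0.004967/0.003642) = 3.35 + (+0.13) = 3.48.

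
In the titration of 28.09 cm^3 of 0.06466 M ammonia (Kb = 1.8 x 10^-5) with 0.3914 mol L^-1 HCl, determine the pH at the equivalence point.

n(NH3) = 0.06466 x 0.02809 = 0.001816 mol; V(HCl) at equivalence = 0.001816/0.3914 = 0.004641 L.
At equivalence the base is fully converted to NH4+; total volume = 0.03273 L, so [NH4+] = 0.001816/0.03273 = 0.05549 M.
Ka(NH4+) = Kw/Kb = 1.0e-14 / 1.8 x 10^-5 = 5.56e-10.
[H^+] = sqrt(Ka x [NH4+]) = sqrt(5.56e-10 x 0.05549) = 5.55e-6 M.
pH = -log(5.55e-6) = 5.26.

5.26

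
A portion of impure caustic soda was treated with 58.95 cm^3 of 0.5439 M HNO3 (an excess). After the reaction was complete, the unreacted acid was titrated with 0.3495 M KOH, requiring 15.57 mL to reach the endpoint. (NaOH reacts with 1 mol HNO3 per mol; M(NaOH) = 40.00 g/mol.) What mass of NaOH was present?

Total n(HNO3) added = 0.5439 x 0.05895 = 0.03206 mol.
n(KOH) used = 0.3495 x 0.01557 = 0.005442 mol, which equals the excess n(HNO3).
So n(HNO3) consumed by the sample = 0.03206 - 0.005442 = 0.02662 mol.
n(NaOH) = 0.02662 / 1 = 0.02662 mol.
mass = 0.02662 mol x 40.00 g/mol = 1.06 g.

1.06 g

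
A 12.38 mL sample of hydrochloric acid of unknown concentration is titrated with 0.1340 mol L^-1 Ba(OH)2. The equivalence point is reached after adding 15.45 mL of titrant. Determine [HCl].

n(Ba(OH)2) delivered = 0.1340 x 0.01545 = 0.002070 mol.
The reaction is 2 HCl + 1 Ba(OH)2, so n(HCl) = 0.002070 x 2/1 = 0.004141 mol.
[HCl] = 0.004141 mol / 0.01238 L = 0.334 M.

0.334 M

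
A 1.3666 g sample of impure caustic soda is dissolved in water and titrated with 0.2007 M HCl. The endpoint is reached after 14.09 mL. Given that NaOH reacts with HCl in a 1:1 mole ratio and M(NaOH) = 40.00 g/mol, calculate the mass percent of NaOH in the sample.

n(HCl) = 0.2007 x 0.01409 = 0.002828 mol.
n(NaOH) = 0.002828 / 1 = 0.002828 mol.
mass of NaOH = 0.002828 x 40.00 = 0.1131 g.
% purity = 0.1131 / 1.3666 x 100 = 8.28%.

8.28%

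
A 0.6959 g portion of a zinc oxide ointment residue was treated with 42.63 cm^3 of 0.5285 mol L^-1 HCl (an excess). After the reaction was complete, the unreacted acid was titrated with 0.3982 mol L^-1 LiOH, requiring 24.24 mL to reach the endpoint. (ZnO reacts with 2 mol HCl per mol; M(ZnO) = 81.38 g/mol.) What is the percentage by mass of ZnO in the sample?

75.3%

Total n(HCl) added = 0.5285 x 0.04263 = 0.02253 mol.
n(LiOH) used = 0.3982 x 0.02424 = 0.009652 mol, which equals the excess n(HCl).
So n(HCl) consumed by the sample = 0.02253 - 0.009652 = 0.01288 mol.
n(ZnO) = 0.01288 / 2 = 0.006439 mol.
mass ZnO = 0.006439 x 81.38 = 0.5240 g, so %ZnO = 0.5240/0.6959 x 100 = 75.3%.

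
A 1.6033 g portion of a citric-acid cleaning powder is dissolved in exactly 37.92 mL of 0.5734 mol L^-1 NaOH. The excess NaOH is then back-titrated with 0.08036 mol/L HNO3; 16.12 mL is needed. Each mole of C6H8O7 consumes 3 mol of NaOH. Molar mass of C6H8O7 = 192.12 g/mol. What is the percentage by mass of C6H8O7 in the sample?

Total n(NaOH) added = 0.5734 x 0.03792 = 0.02174 mol.
n(HNO3) used = 0.08036 x 0.01612 = 0.001295 mol, which equals the excess n(NaOH).
So n(NaOH) consumed by the sample = 0.02174 - 0.001295 = 0.02045 mol.
n(C6H8O7) = 0.02045 / 3 = 0.006816 mol.
mass C6H8O7 = 0.006816 x 192.12 = 1.309 g, so %C6H8O7 = 1.309/1.6033 x 100 = 81.7%.

81.7%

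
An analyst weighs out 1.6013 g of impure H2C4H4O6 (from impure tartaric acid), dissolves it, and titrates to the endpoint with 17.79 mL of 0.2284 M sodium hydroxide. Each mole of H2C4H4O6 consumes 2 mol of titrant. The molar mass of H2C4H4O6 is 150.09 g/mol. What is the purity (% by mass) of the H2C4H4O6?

n(NaOH) = 0.2284 x 0.01779 = 0.004063 mol.
n(H2C4H4O6) = 0.004063 / 2 = 0.002032 mol.
mass of H2C4H4O6 = 0.002032 x 150.09 = 0.3049 g.
% purity = 0.3049 / 1.6013 x 100 = 19.0%.

19.0%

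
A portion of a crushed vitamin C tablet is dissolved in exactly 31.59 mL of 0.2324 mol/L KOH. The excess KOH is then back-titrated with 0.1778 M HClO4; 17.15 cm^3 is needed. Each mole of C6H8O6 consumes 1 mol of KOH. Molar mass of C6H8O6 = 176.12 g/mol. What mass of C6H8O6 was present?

Total n(KOH) added = 0.2324 x 0.03159 = 0.007342 mol.
n(HClO4) used = 0.1778 x 0.01715 = 0.003049 mol, which equals the excess n(KOH).
So n(KOH) consumed by the sample = 0.007342 - 0.003049 = 0.004292 mol.
n(C6H8O6) = 0.004292 / 1 = 0.004292 mol.
mass = 0.004292 mol x 176.12 g/mol = 0.756 g.

0.756 g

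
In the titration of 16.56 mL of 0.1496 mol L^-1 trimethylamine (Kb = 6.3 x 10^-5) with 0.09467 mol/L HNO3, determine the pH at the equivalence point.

n((CH3)3N) = 0.1496 x 0.01656 = 0.002477 mol; V(HNO3) at equivalence = 0.002477/0.09467 = 0.02617 L.
At equivalence the base is fully converted to (CH3)3NH+; total volume = 0.04273 L, so [(CH3)3NH+] = 0.002477/0.04273 = 0.05798 M.
Ka((CH3)3NH+) = Kw/Kb = 1.0e-14 / 6.3 x 10^-5 = 1.59e-10.
[H^+] = sqrt(Ka x [(CH3)3NH+]) = sqrt(1.59e-10 x 0.05798) = 3.03e-6 M.
pH = -log(3.03e-6) = 5.52.

5.52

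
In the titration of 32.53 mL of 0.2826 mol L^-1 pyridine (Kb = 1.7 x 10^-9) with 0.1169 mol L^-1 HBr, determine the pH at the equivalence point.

n(C5H5N) = 0.2826 x 0.03253 = 0.009193 mol; V(HBr) at equivalence = 0.009193/0.1169 = 0.07864 L.
At equivalence the base is fully converted to C5H5NH+; total volume = 0.1112 L, so [C5H5NH+] = 0.009193/0.1112 = 0.08269 M.
Ka(C5H5NH+) = Kw/Kb = 1.0e-14 / 1.7 x 10^-9 = 5.88e-6.
[H^+] = sqrt(Ka x [C5H5NH+]) = sqrt(5.88e-6 x 0.08269) = 0.000697 M.
pH = -log(0.000697) = 3.16.

3.16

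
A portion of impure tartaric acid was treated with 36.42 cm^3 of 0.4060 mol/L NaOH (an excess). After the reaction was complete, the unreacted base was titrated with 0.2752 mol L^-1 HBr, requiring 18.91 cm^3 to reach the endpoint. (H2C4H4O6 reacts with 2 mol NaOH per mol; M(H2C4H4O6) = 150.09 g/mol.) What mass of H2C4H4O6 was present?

0.719 g

Total n(NaOH) added = 0.4060 x 0.03642 = 0.01479 mol.
n(HBr) used = 0.2752 x 0.01891 = 0.005204 mol, which equals the excess n(NaOH).
So n(NaOH) consumed by the sample = 0.01479 - 0.005204 = 0.009582 mol.
n(H2C4H4O6) = 0.009582 / 2 = 0.004791 mol.
mass = 0.004791 mol x 150.09 g/mol = 0.719 g.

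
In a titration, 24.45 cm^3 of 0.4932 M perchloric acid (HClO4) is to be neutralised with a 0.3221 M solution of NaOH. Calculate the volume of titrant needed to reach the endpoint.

n(HClO4) = 0.4932 mol/L x 0.02445 L = 0.01206 mol.
At equivalence n(NaOH) = n(HClO4) = 0.01206 mol.
V(NaOH) = 0.01206 / 0.3221 = 0.03744 L = 37.4 mL.

37.4 mL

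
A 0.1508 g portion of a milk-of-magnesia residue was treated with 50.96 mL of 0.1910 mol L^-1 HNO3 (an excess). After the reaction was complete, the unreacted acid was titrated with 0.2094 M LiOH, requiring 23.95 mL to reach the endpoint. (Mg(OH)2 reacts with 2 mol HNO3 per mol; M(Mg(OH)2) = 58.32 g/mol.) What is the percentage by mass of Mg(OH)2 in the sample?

91.2%

Total n(HNO3) added = 0.1910 x 0.05096 = 0.009733 mol.
n(LiOH) used = 0.2094 x 0.02395 = 0.005015 mol, which equals the excess n(HNO3).
So n(HNO3) consumed by the sample = 0.009733 - 0.005015 = 0.004718 mol.
n(Mg(OH)2) = 0.004718 / 2 = 0.002359 mol.
mass Mg(OH)2 = 0.002359 x 58.32 = 0.1376 g, so %Mg(OH)2 = 0.1376/0.1508 x 100 = 91.2%.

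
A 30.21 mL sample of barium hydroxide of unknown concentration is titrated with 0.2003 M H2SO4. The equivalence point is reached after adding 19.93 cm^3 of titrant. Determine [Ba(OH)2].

0.132 M

n(H2SO4) delivered = 0.2003 x 0.01993 = 0.003992 mol.
For a 1:1 reaction, n(Ba(OH)2) = 0.003992 mol.
[Ba(OH)2] = 0.003992 mol / 0.03021 L = 0.132 M.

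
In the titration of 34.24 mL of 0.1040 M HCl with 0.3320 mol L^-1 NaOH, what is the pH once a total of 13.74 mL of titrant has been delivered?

12.32

n(acid) = 0.1040 x 0.03424 = 0.003561 mol; n(NaOH) added = 0.3320 x 0.01374 = 0.004562 mol.
Base is in excess by 0.004562 - 0.003561 = 0.001001 mol in a total volume of 0.04798 L.
[OH^-] = 0.001001/0.04798 = 0.02086 M, so pOH = 1.68 and pH = 14.00 - 1.68 = 12.32.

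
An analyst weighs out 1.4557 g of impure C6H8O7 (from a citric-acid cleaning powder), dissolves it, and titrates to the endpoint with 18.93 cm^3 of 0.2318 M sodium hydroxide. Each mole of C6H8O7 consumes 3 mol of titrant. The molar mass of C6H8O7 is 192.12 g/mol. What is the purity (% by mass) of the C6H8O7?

19.3%

n(NaOH) = 0.2318 x 0.01893 = 0.004388 mol.
n(C6H8O7) = 0.004388 / 3 = 0.001463 mol.
mass of C6H8O7 = 0.001463 x 192.12 = 0.2810 g.
% purity = 0.2810 / 1.4557 x 100 = 19.3%.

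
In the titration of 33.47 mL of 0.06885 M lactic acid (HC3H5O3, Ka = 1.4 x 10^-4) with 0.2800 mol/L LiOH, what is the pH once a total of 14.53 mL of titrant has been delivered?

12.57

n(acid) = 0.06885 x 0.03347 = 0.002304 mol; n(LiOH) added = 0.2800 x 0.01453 = 0.004068 mol.
Base is in excess by 0.004068 - 0.002304 = 0.001764 mol in a total volume of 0.04800 L.
[OH^-] = 0.001764/0.04800 = 0.03675 M, so pOH = 1.43 and pH = 14.00 - 1.43 = 12.57.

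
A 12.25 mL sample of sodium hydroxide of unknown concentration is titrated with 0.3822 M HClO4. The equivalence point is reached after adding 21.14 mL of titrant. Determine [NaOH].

n(HClO4) delivered = 0.3822 x 0.02114 = 0.008080 mol.
For a 1:1 reaction, n(NaOH) = 0.008080 mol.
[NaOH] = 0.008080 mol / 0.01225 L = 0.660 M.

0.660 M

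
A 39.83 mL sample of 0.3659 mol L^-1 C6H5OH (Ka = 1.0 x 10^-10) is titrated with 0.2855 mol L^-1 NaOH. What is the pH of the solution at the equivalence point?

n(C6H5OH) = 0.3659 x 0.03983 = 0.01457 mol; V(NaOH) at equivalence = 0.01457/0.2855 = 0.05105 L.
At equivalence all the acid is converted to C6H5O-; total volume = 0.03983 + 0.05105 = 0.09088 L, so [C6H5O-] = 0.01457/0.09088 = 0.1604 M.
Kb = Kw/Ka = 1.0e-14 / 1.0 x 10^-10 = 0.000100.
[OH^-] = sqrt(Kb x [C6H5O-]) = sqrt(0.000100 x 0.1604) = 0.00400 M.
pOH = 2.40, so pH = 14.00 - 2.40 = 11.60.

11.60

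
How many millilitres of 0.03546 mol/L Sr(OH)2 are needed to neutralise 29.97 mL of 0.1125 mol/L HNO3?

n(HNO3) = 0.1125 mol/L x 0.02997 L = 0.003372 mol.
The neutralisation is 2 HNO3 : 1 Sr(OH)2, so n(Sr(OH)2) = 0.003372 x 1/2 = 0.001686 mol.
V(Sr(OH)2) = 0.001686 / 0.03546 = 0.04754 L = 47.5 mL.

47.5 mL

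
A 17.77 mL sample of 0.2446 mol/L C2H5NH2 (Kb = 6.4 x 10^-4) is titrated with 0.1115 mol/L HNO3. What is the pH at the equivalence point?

5.96

n(C2H5NH2) = 0.2446 x 0.01777 = 0.004347 mol; V(HNO3) at equivalence = 0.004347/0.1115 = 0.03898 L.
At equivalence the base is fully converted to C2H5NH3+; total volume = 0.05675 L, so [C2H5NH3+] = 0.004347/0.05675 = 0.07659 M.
Ka(C2H5NH3+) = Kw/Kb = 1.0e-14 / 6.4 x 10^-4 = 1.56e-11.
[H^+] = sqrt(Ka x [C2H5NH3+]) = sqrt(1.56e-11 x 0.07659) = 1.09e-6 M.
pH = -log(1.09e-6) = 5.96.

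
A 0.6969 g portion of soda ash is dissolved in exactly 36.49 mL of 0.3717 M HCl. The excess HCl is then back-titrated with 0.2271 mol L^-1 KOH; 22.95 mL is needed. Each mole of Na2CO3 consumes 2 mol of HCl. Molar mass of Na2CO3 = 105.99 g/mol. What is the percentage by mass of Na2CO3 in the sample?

63.5%

Total n(HCl) added = 0.3717 x 0.03649 = 0.01356 mol.
n(KOH) used = 0.2271 x 0.02295 = 0.005212 mol, which equals the excess n(HCl).
So n(HCl) consumed by the sample = 0.01356 - 0.005212 = 0.008351 mol.
n(Na2CO3) = 0.008351 / 2 = 0.004176 mol.
mass Na2CO3 = 0.004176 x 105.99 = 0.4426 g, so %Na2CO3 = 0.4426/0.6969 x 100 = 63.5%.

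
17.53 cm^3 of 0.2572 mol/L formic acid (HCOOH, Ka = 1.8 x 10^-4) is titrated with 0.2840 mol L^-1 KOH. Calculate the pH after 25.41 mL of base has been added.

n(acid) = 0.2572 x 0.01753 = 0.004509 mol; n(KOH) added = 0.2840 x 0.02541 = 0.007216 mol.
Base is in excess by 0.007216 - 0.004509 = 0.002708 mol in a total volume of 0.04294 L.
[OH^-] = 0.002708/0.04294 = 0.06306 M, so pOH = 1.20 and pH = 14.00 - 1.20 = 12.80.

12.80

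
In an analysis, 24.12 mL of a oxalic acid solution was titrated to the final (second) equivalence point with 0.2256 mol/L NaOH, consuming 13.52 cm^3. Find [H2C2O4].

0.0632 M

n(NaOH) = 0.2256 x 0.01352 = 0.003050 mol.
At the final (second) equivalence point, 2 mol OH^- react per mol H2C2O4, so n(H2C2O4) = 0.003050 / 2 = 0.001525 mol.
[H2C2O4] = 0.001525 / 0.02412 L = 0.0632 M.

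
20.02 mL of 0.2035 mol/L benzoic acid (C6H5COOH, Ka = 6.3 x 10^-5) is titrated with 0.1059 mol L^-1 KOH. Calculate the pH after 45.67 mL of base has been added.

n(acid) = 0.2035 x 0.02002 = 0.004074 mol; n(KOH) added = 0.1059 x 0.04567 = 0.004836 mol.
Base is in excess by 0.004836 - 0.004074 = 0.0007624 mol in a total volume of 0.06569 L.
[OH^-] = 0.0007624/0.06569 = 0.01161 M, so pOH = 1.94 and pH = 14.00 - 1.94 = 12.06.

12.06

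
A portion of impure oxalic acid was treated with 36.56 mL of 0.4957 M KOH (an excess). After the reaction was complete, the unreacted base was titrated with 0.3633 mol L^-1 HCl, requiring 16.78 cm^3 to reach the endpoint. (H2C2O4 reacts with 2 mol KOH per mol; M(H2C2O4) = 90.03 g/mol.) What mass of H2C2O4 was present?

0.541 g

Total n(KOH) added = 0.4957 x 0.03656 = 0.01812 mol.
n(HCl) used = 0.3633 x 0.01678 = 0.006096 mol, which equals the excess n(KOH).
So n(KOH) consumed by the sample = 0.01812 - 0.006096 = 0.01203 mol.
n(H2C2O4) = 0.01203 / 2 = 0.006013 mol.
mass = 0.006013 mol x 90.03 g/mol = 0.541 g.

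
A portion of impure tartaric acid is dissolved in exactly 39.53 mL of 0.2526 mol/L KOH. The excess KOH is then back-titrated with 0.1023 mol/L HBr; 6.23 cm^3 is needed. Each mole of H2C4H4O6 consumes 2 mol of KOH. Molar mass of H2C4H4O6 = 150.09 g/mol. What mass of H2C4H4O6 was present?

0.702 g

Total n(KOH) added = 0.2526 x 0.03953 = 0.009985 mol.
n(HBr) used = 0.1023 x 0.006230 = 0.0006373 mol, which equals the excess n(KOH).
So n(KOH) consumed by the sample = 0.009985 - 0.0006373 = 0.009348 mol.
n(H2C4H4O6) = 0.009348 / 2 = 0.004674 mol.
mass = 0.004674 mol x 150.09 g/mol = 0.702 g.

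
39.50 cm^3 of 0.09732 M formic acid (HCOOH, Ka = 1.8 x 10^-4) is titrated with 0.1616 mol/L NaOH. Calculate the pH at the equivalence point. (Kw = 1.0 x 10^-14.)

n(HCOOH) = 0.09732 x 0.03950 = 0.003844 mol; V(NaOH) at equivalence = 0.003844/0.1616 = 0.02379 L.
At equivalence all the acid is converted to HCOO-; total volume = 0.03950 + 0.02379 = 0.06329 L, so [HCOO-] = 0.003844/0.06329 = 0.06074 M.
Kb = Kw/Ka = 1.0e-14 / 1.8 x 10^-4 = 5.56e-11.
[OH^-] = sqrt(Kb x [HCOO-]) = sqrt(5.56e-11 x 0.06074) = 1.84e-6 M.
pOH = 5.74, so pH = 14.00 - 5.74 = 8.26.

8.26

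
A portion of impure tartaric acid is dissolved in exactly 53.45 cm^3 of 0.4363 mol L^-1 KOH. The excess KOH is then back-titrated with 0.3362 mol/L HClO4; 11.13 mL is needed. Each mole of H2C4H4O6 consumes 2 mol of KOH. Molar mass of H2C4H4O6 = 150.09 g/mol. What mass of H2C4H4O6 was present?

Total n(KOH) added = 0.4363 x 0.05345 = 0.02332 mol.
n(HClO4) used = 0.3362 x 0.01113 = 0.003742 mol, which equals the excess n(KOH).
So n(KOH) consumed by the sample = 0.02332 - 0.003742 = 0.01958 mol.
n(H2C4H4O6) = 0.01958 / 2 = 0.009789 mol.
mass = 0.009789 mol x 150.09 g/mol = 1.47 g.

1.47 g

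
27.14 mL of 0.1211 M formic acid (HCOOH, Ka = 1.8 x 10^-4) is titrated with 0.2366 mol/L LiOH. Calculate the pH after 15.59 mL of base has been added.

n(acid) = 0.1211 x 0.02714 = 0.003287 mol; n(LiOH) added = 0.2366 x 0.01559 = 0.003689 mol.
Base is in excess by 0.003689 - 0.003287 = 0.0004019 mol in a total volume of 0.04273 L.
[OH^-] = 0.0004019/0.04273 = 0.009407 M, so pOH = 2.03 and pH = 14.00 - 2.03 = 11.97.

11.97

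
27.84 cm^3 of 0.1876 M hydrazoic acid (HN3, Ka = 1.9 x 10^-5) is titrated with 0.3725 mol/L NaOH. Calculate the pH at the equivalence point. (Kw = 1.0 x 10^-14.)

n(HN3) = 0.1876 x 0.02784 = 0.005223 mol; V(NaOH) at equivalence = 0.005223/0.3725 = 0.01402 L.
At equivalence all the acid is converted to N3-; total volume = 0.02784 + 0.01402 = 0.04186 L, so [N3-] = 0.005223/0.04186 = 0.1248 M.
Kb = Kw/Ka = 1.0e-14 / 1.9 x 10^-5 = 5.26e-10.
[OH^-] = sqrt(Kb x [N3-]) = sqrt(5.26e-10 x 0.1248) = 8.10e-6 M.
pOH = 5.09, so pH = 14.00 - 5.09 = 8.91.

8.91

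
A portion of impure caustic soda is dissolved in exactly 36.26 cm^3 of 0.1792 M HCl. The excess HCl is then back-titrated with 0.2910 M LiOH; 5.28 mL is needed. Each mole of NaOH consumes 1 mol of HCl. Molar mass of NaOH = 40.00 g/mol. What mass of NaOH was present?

0.198 g

Total n(HCl) added = 0.1792 x 0.03626 = 0.006498 mol.
n(LiOH) used = 0.2910 x 0.005280 = 0.001536 mol, which equals the excess n(HCl).
So n(HCl) consumed by the sample = 0.006498 - 0.001536 = 0.004961 mol.
n(NaOH) = 0.004961 / 1 = 0.004961 mol.
mass = 0.004961 mol x 40.00 g/mol = 0.198 g.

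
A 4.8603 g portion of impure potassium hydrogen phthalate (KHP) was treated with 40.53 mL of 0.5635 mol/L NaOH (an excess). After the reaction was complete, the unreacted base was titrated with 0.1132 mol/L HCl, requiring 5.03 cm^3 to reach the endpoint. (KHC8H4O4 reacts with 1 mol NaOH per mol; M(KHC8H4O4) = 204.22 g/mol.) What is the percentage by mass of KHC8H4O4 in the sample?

93.6%

Total n(NaOH) added = 0.5635 x 0.04053 = 0.02284 mol.
n(HCl) used = 0.1132 x 0.005030 = 0.0005694 mol, which equals the excess n(NaOH).
So n(NaOH) consumed by the sample = 0.02284 - 0.0005694 = 0.02227 mol.
n(KHC8H4O4) = 0.02227 / 1 = 0.02227 mol.
mass KHC8H4O4 = 0.02227 x 204.22 = 4.548 g, so %KHC8H4O4 = 4.548/4.8603 x 100 = 93.6%.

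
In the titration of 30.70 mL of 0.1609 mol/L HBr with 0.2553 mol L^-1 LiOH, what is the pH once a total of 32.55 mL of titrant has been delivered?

12.73

n(acid) = 0.1609 x 0.03070 = 0.004940 mol; n(LiOH) added = 0.2553 x 0.03255 = 0.008310 mol.
Base is in excess by 0.008310 - 0.004940 = 0.003370 mol in a total volume of 0.06325 L.
[OH^-] = 0.003370/0.06325 = 0.05329 M, so pOH = 1.27 and pH = 14.00 - 1.27 = 12.73.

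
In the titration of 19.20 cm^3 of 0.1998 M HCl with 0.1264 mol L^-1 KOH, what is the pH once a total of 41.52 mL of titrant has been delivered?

n(acid) = 0.1998 x 0.01920 = 0.003836 mol; n(KOH) added = 0.1264 x 0.04152 = 0.005248 mol.
Base is in excess by 0.005248 - 0.003836 = 0.001412 mol in a total volume of 0.06072 L.
[OH^-] = 0.001412/0.06072 = 0.02325 M, so pOH = 1.63 and pH = 14.00 - 1.63 = 12.37.

12.37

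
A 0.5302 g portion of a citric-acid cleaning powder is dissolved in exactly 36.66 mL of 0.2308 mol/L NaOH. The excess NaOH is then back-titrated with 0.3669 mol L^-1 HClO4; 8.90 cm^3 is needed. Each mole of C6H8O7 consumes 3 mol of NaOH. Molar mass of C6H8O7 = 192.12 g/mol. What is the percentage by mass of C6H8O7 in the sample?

Total n(NaOH) added = 0.2308 x 0.03666 = 0.008461 mol.
n(HClO4) used = 0.3669 x 0.008900 = 0.003265 mol, which equals the excess n(NaOH).
So n(NaOH) consumed by the sample = 0.008461 - 0.003265 = 0.005196 mol.
n(C6H8O7) = 0.005196 / 3 = 0.001732 mol.
mass C6H8O7 = 0.001732 x 192.12 = 0.3327 g, so %C6H8O7 = 0.3327/0.5302 x 100 = 62.8%.

62.8%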